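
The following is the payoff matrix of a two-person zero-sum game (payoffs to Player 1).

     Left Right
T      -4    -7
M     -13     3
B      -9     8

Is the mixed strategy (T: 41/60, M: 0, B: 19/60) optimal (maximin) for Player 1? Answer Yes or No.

No

Against Left this mix gives (41/60)·(-4) + (19/60)·(-9) = -67/12.
Against Right this mix gives (41/60)·(-7) + (19/60)·8 = -9/4.
Player 2 will play Left, holding Player 1 to -67/12. Shifting weight toward the row that does better against Left would raise this floor (the equalizing mix achieves -19/4 against both Left and Right), so the proposed strategy is not optimal.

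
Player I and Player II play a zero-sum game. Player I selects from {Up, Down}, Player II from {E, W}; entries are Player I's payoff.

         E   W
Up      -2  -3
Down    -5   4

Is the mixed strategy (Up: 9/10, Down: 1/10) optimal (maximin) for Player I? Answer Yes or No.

Yes

Against E this mix gives (9/10)·(-2) + (1/10)·(-5) = -23/10.
Against W this mix gives (9/10)·(-3) + (1/10)·4 = -23/10.
All of Player II's active replies (E, W) yield -23/10, and no column does worse for Player I. The mix makes Player II indifferent and guarantees -23/10, so it is optimal.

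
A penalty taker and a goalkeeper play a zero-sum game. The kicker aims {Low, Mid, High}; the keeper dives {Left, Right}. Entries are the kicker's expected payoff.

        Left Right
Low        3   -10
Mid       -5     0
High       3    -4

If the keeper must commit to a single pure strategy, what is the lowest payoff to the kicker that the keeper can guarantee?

0

Column maxima: Left → 3, Right → 0.
The smallest of these is 0.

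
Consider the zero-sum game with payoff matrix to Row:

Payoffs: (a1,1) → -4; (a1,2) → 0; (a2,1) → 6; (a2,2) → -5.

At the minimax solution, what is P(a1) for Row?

11/15

Row minima: a1 → -4, a2 → -5; maximin = -4.
Column maxima: 1 → 6, 2 → 0; minimax = 0.
-4 ≠ 0, so there is no saddle point; optimal play is mixed.
Let Row play a1 with probability p. Expected payoff against 1: (-4)p + 6(1−p) = −10p + 6; against 2: 0p + (-5)(1−p) = 5p − 5.
Setting these equal: −10p + 6 = 5p − 5 ⇒ −15p = -11 ⇒ p = 11/15, and the value is (-10)·(11/15) + 6 = -4/3.
For Column: with q = P(1), equating a1's and a2's payoffs gives −4q = 11q − 5 ⇒ q = 1/3.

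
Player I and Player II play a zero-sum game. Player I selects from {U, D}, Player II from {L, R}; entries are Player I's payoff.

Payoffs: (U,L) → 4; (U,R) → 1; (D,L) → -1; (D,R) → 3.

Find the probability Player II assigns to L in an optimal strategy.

Row minima: U → 1, D → -1; maximin = 1.
Column maxima: L → 4, R → 3; minimax = 3.
1 ≠ 3, so there is no saddle point; optimal play is mixed.
Let Player I play U with probability p. Expected payoff against L: 4p + (-1)(1−p) = 5p − 1; against R: 1p + 3(1−p) = −2p + 3.
Setting these equal: 5p − 1 = −2p + 3 ⇒ 7p = 4 ⇒ p = 4/7, and the value is (5)·(4/7) − 1 = 13/7.
For Player II: with q = P(L), equating U's and D's payoffs gives 3q + 1 = −4q + 3 ⇒ q = 2/7.

2/7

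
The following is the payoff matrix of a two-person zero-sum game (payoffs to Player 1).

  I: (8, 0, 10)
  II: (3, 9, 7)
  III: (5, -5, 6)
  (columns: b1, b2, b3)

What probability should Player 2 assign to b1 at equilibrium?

9/14

Row minima: I → 0, II → 3, III → -5; maximin = 3.
Column maxima: b1 → 8, b2 → 9, b3 → 10; minimax = 8.
3 ≠ 8, so there is no saddle point; optimal play is mixed.
III is strictly dominated by I, so Player 1 never plays it.
b3 is strictly dominated by b1 (it gives Player 1 strictly more in every row), so Player 2 never plays it.
On the remaining 2×2 (I, II vs b1, b2):
Let Player 1 play I with probability p. Expected payoff against b1: 8p + 3(1−p) = 5p + 3; against b2: 0p + 9(1−p) = −9p + 9.
Setting these equal: 5p + 3 = −9p + 9 ⇒ 14p = 6 ⇒ p = 3/7, and the value is (5)·(3/7) + 3 = 36/7.
For Player 2: with q = P(b1), equating I's and II's payoffs gives 8q = −6q + 9 ⇒ q = 9/14.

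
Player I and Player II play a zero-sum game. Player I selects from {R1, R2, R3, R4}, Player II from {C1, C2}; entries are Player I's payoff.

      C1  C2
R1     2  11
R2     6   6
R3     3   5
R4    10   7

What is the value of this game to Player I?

Row minima: R1 → 2, R2 → 6, R3 → 3, R4 → 7; maximin = 7.
Column maxima: C1 → 10, C2 → 11; minimax = 10.
7 ≠ 10, so there is no saddle point; optimal play is mixed.
R2 is strictly dominated by R4, so Player I never plays it.
R3 is strictly dominated by R4, so Player I never plays it.
On the remaining 2×2 (R1, R4 vs C1, C2):
Let Player I play R1 with probability p. Expected payoff against C1: 2p + 10(1−p) = −8p + 10; against C2: 11p + 7(1−p) = 4p + 7.
Setting these equal: −8p + 10 = 4p + 7 ⇒ −12p = -3 ⇒ p = 1/4, and the value is (-8)·(1/4) + 10 = 8.
For Player II: with q = P(C1), equating R1's and R4's payoffs gives −9q + 11 = 3q + 7 ⇒ q = 1/3.

8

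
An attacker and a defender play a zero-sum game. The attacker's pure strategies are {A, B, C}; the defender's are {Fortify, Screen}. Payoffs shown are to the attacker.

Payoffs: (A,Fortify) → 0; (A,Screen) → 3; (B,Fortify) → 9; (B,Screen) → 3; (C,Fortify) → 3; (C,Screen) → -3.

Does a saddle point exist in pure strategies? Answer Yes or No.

Row minima: A → 0, B → 3, C → -3; maximin = 3.
Column maxima: Fortify → 9, Screen → 3; minimax = 3.
maximin = minimax = 3, so a saddle point exists.

Yes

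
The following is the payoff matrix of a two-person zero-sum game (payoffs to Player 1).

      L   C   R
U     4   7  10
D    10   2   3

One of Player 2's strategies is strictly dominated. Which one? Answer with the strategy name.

C holds Player 1's payoff strictly below R in every row: 7 < 10, 2 < 3.
So R is strictly dominated for Player 2.

R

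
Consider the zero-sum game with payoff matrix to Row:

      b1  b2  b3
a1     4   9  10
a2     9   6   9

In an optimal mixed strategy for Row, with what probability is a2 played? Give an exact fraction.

Row minima: a1 → 4, a2 → 6; maximin = 6.
Column maxima: b1 → 9, b2 → 9, b3 → 10; minimax = 9.
6 ≠ 9, so there is no saddle point; optimal play is mixed.
b3 is strictly dominated by b2 (it gives Row strictly more in every row), so Column never plays it.
On the remaining 2×2 (a1, a2 vs b1, b2):
Let Row play a1 with probability p. Expected payoff against b1: 4p + 9(1−p) = −5p + 9; against b2: 9p + 6(1−p) = 3p + 6.
Setting these equal: −5p + 9 = 3p + 6 ⇒ −8p = -3 ⇒ p = 3/8, and the value is (-5)·(3/8) + 9 = 57/8.
For Column: with q = P(b1), equating a1's and a2's payoffs gives −5q + 9 = 3q + 6 ⇒ q = 3/8.

5/8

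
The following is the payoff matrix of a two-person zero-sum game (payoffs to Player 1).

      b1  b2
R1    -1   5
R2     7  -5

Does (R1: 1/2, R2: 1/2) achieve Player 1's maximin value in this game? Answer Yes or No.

Against b1 this mix gives (1/2)·(-1) + (1/2)·7 = 3.
Against b2 this mix gives (1/2)·5 + (1/2)·(-5) = 0.
Player 2 will play b2, holding Player 1 to 0. Shifting weight toward the row that does better against b2 would raise this floor (the equalizing mix achieves 5/3 against both b2 and b1), so the proposed strategy is not optimal.

No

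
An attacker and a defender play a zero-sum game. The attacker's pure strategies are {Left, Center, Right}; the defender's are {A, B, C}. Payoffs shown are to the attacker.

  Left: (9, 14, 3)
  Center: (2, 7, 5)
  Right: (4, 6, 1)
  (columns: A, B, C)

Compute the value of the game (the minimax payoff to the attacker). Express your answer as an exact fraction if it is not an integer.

13/3

Row minima: Left → 3, Center → 2, Right → 1; maximin = 3.
Column maxima: A → 9, B → 14, C → 5; minimax = 5.
3 ≠ 5, so there is no saddle point; optimal play is mixed.
Right is strictly dominated by Left, so the attacker never plays it.
B is strictly dominated by A (it gives the attacker strictly more in every row), so the defender never plays it.
On the remaining 2×2 (Left, Center vs A, C):
Let the attacker play Left with probability p. Expected payoff against A: 9p + 2(1−p) = 7p + 2; against C: 3p + 5(1−p) = −2p + 5.
Setting these equal: 7p + 2 = −2p + 5 ⇒ 9p = 3 ⇒ p = 1/3, and the value is (7)·(1/3) + 2 = 13/3.
For the defender: with q = P(A), equating Left's and Center's payoffs gives 6q + 3 = −3q + 5 ⇒ q = 2/9.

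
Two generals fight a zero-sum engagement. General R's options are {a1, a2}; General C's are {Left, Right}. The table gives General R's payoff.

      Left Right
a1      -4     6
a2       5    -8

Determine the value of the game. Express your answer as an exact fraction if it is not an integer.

Row minima: a1 → -4, a2 → -8; maximin = -4.
Column maxima: Left → 5, Right → 6; minimax = 5.
-4 ≠ 5, so there is no saddle point; optimal play is mixed.
Let General R play a1 with probability p. Expected payoff against Left: (-4)p + 5(1−p) = −9p + 5; against Right: 6p + (-8)(1−p) = 14p − 8.
Setting these equal: −9p + 5 = 14p − 8 ⇒ −23p = -13 ⇒ p = 13/23, and the value is (-9)·(13/23) + 5 = -2/23.
For General C: with q = P(Left), equating a1's and a2's payoffs gives −10q + 6 = 13q − 8 ⇒ q = 14/23.

-2/23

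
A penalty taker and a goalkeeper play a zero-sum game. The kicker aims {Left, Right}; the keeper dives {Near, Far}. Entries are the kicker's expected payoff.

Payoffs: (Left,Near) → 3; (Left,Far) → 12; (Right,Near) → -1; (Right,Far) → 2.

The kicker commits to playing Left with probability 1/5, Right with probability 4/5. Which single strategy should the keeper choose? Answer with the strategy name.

Near

If the keeper plays Near, the kicker's expected payoff is (1/5)·3 + (4/5)·(-1) = -1/5.
If the keeper plays Far, the kicker's expected payoff is (1/5)·12 + (4/5)·2 = 4.
The keeper minimizes the kicker's payoff; the smallest is -1/5, so the best response is Near.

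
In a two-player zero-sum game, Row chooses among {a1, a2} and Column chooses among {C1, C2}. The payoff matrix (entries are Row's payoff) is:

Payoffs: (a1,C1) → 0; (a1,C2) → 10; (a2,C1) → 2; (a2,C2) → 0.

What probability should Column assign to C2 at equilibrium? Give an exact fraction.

1/6

Row minima: a1 → 0, a2 → 0; maximin = 0.
Column maxima: C1 → 2, C2 → 10; minimax = 2.
0 ≠ 2, so there is no saddle point; optimal play is mixed.
Let Row play a1 with probability p. Expected payoff against C1: 0p + 2(1−p) = −2p + 2; against C2: 10p + 0(1−p) = 10p.
Setting these equal: −2p + 2 = 10p ⇒ −12p = -2 ⇒ p = 1/6, and the value is (-2)·(1/6) + 2 = 5/3.
For Column: with q = P(C1), equating a1's and a2's payoffs gives −10q + 10 = 2q ⇒ q = 5/6.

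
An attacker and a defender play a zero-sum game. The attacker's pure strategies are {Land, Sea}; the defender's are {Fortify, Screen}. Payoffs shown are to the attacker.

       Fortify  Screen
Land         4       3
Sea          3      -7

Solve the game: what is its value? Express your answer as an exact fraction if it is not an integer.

Row minima: Land → 3, Sea → -7; maximin = 3.
Column maxima: Fortify → 4, Screen → 3; minimax = 3.
Since maximin = minimax = 3, there is a saddle point and the value is 3.

3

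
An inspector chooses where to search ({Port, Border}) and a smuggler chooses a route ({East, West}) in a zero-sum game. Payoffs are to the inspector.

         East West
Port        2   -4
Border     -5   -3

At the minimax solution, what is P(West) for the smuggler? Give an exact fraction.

Row minima: Port → -4, Border → -5; maximin = -4.
Column maxima: East → 2, West → -3; minimax = -3.
-4 ≠ -3, so there is no saddle point; optimal play is mixed.
Let the inspector play Port with probability p. Expected payoff against East: 2p + (-5)(1−p) = 7p − 5; against West: (-4)p + (-3)(1−p) = −p − 3.
Setting these equal: 7p − 5 = −p − 3 ⇒ 8p = 2 ⇒ p = 1/4, and the value is (7)·(1/4) − 5 = -13/4.
For the smuggler: with q = P(East), equating Port's and Border's payoffs gives 6q − 4 = −2q − 3 ⇒ q = 1/8.

7/8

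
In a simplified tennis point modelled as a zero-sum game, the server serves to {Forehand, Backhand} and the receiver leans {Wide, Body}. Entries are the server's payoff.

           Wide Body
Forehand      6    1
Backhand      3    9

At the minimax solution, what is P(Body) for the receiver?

Row minima: Forehand → 1, Backhand → 3; maximin = 3.
Column maxima: Wide → 6, Body → 9; minimax = 6.
3 ≠ 6, so there is no saddle point; optimal play is mixed.
Let the server play Forehand with probability p. Expected payoff against Wide: 6p + 3(1−p) = 3p + 3; against Body: 1p + 9(1−p) = −8p + 9.
Setting these equal: 3p + 3 = −8p + 9 ⇒ 11p = 6 ⇒ p = 6/11, and the value is (3)·(6/11) + 3 = 51/11.
For the receiver: with q = P(Wide), equating Forehand's and Backhand's payoffs gives 5q + 1 = −6q + 9 ⇒ q = 8/11.

3/11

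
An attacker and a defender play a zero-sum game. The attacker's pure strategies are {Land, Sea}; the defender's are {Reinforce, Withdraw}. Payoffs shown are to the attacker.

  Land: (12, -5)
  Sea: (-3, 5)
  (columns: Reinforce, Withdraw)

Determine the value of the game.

Row minima: Land → -5, Sea → -3; maximin = -3.
Column maxima: Reinforce → 12, Withdraw → 5; minimax = 5.
-3 ≠ 5, so there is no saddle point; optimal play is mixed.
Let the attacker play Land with probability p. Expected payoff against Reinforce: 12p + (-3)(1−p) = 15p − 3; against Withdraw: (-5)p + 5(1−p) = −10p + 5.
Setting these equal: 15p − 3 = −10p + 5 ⇒ 25p = 8 ⇒ p = 8/25, and the value is (15)·(8/25) − 3 = 9/5.
For the defender: with q = P(Reinforce), equating Land's and Sea's payoffs gives 17q − 5 = −8q + 5 ⇒ q = 2/5.

9/5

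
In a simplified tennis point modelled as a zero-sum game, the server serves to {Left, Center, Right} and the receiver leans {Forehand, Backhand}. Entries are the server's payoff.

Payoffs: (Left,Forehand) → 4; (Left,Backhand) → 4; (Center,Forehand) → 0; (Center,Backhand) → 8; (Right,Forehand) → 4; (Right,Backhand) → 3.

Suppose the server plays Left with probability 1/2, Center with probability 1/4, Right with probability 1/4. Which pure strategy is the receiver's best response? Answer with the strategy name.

If the receiver plays Forehand, the server's expected payoff is (1/2)·4 + (1/4)·0 + (1/4)·4 = 3.
If the receiver plays Backhand, the server's expected payoff is (1/2)·4 + (1/4)·8 + (1/4)·3 = 19/4.
The receiver minimizes the server's payoff; the smallest is 3, so the best response is Forehand.

Forehand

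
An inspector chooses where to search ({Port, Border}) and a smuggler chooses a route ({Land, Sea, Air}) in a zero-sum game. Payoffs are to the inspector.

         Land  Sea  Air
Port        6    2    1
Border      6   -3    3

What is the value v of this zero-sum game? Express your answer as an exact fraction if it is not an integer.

Row minima: Port → 1, Border → -3; maximin = 1.
Column maxima: Land → 6, Sea → 2, Air → 3; minimax = 2.
1 ≠ 2, so there is no saddle point; optimal play is mixed.
Land is strictly dominated by Sea (it gives the inspector strictly more in every row), so the smuggler never plays it.
On the remaining 2×2 (Port, Border vs Sea, Air):
Let the inspector play Port with probability p. Expected payoff against Sea: 2p + (-3)(1−p) = 5p − 3; against Air: 1p + 3(1−p) = −2p + 3.
Setting these equal: 5p − 3 = −2p + 3 ⇒ 7p = 6 ⇒ p = 6/7, and the value is (5)·(6/7) − 3 = 9/7.
For the smuggler: with q = P(Sea), equating Port's and Border's payoffs gives q + 1 = −6q + 3 ⇒ q = 2/7.

9/7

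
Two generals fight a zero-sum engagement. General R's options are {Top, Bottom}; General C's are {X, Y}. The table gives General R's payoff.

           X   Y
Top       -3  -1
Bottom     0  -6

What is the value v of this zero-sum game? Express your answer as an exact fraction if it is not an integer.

-9/4

Row minima: Top → -3, Bottom → -6; maximin = -3.
Column maxima: X → 0, Y → -1; minimax = -1.
-3 ≠ -1, so there is no saddle point; optimal play is mixed.
Let General R play Top with probability p. Expected payoff against X: (-3)p + 0(1−p) = −3p; against Y: (-1)p + (-6)(1−p) = 5p − 6.
Setting these equal: −3p = 5p − 6 ⇒ −8p = -6 ⇒ p = 3/4, and the value is (-3)·(3/4) = -9/4.
For General C: with q = P(X), equating Top's and Bottom's payoffs gives −2q − 1 = 6q − 6 ⇒ q = 5/8.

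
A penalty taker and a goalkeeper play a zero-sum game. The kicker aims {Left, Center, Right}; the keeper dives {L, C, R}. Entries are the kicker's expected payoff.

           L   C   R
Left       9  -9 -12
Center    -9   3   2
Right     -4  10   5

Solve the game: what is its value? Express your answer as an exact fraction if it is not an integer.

-1/10

Row minima: Left → -12, Center → -9, Right → -4; maximin = -4.
Column maxima: L → 9, C → 10, R → 5; minimax = 5.
-4 ≠ 5, so there is no saddle point; optimal play is mixed.
Center is strictly dominated by Right, so the kicker never plays it.
C is strictly dominated by R (it gives the kicker strictly more in every row), so the keeper never plays it.
On the remaining 2×2 (Left, Right vs L, R):
Let the kicker play Left with probability p. Expected payoff against L: 9p + (-4)(1−p) = 13p − 4; against R: (-12)p + 5(1−p) = −17p + 5.
Setting these equal: 13p − 4 = −17p + 5 ⇒ 30p = 9 ⇒ p = 3/10, and the value is (13)·(3/10) − 4 = -1/10.
For the keeper: with q = P(L), equating Left's and Right's payoffs gives 21q − 12 = −9q + 5 ⇒ q = 17/30.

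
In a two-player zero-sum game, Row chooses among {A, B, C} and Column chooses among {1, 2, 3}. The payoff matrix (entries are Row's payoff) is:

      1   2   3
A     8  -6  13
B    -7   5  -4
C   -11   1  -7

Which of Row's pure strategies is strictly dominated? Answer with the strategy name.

B gives a strictly higher payoff than C against every column: -7 > -11, 5 > 1, -4 > -7.
So C is strictly dominated and Row never plays it.

C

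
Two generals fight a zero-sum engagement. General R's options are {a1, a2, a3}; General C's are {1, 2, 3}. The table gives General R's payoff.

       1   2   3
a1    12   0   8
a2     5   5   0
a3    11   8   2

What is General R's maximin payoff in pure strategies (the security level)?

2

Row minima: a1 → 0, a2 → 0, a3 → 2.
The best of these is 2.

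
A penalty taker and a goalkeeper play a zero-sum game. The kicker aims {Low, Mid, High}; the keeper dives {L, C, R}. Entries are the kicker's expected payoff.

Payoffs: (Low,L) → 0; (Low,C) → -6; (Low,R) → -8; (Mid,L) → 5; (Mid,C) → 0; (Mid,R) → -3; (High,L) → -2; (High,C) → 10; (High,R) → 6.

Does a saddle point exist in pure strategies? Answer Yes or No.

No

Row minima: Low → -8, Mid → -3, High → -2; maximin = -2.
Column maxima: L → 5, C → 10, R → 6; minimax = 5.
-2 ≠ 5, so no pure-strategy equilibrium exists.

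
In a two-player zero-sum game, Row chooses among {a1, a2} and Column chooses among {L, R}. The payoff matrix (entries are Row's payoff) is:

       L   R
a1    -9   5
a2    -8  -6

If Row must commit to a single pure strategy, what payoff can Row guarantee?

Row minima: a1 → -9, a2 → -8.
The best of these is -8.

-8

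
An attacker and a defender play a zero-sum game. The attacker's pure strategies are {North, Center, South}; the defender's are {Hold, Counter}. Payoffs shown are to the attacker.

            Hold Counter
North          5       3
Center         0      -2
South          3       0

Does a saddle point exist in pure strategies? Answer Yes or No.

Yes

Row minima: North → 3, Center → -2, South → 0; maximin = 3.
Column maxima: Hold → 5, Counter → 3; minimax = 3.
maximin = minimax = 3, so a saddle point exists.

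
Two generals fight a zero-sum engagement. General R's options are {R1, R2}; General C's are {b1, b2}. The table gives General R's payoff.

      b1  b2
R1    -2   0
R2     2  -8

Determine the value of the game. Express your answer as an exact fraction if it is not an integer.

-4/3

Row minima: R1 → -2, R2 → -8; maximin = -2.
Column maxima: b1 → 2, b2 → 0; minimax = 0.
-2 ≠ 0, so there is no saddle point; optimal play is mixed.
Let General R play R1 with probability p. Expected payoff against b1: (-2)p + 2(1−p) = −4p + 2; against b2: 0p + (-8)(1−p) = 8p − 8.
Setting these equal: −4p + 2 = 8p − 8 ⇒ −12p = -10 ⇒ p = 5/6, and the value is (-4)·(5/6) + 2 = -4/3.
For General C: with q = P(b1), equating R1's and R2's payoffs gives −2q = 10q − 8 ⇒ q = 2/3.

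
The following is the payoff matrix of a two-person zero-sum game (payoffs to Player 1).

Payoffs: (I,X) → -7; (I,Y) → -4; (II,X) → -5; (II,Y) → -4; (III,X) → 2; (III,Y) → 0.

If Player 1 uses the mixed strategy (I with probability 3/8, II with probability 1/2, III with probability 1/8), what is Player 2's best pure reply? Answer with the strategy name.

X

If Player 2 plays X, Player 1's expected payoff is (3/8)·(-7) + (1/2)·(-5) + (1/8)·2 = -39/8.
If Player 2 plays Y, Player 1's expected payoff is (3/8)·(-4) + (1/2)·(-4) + (1/8)·0 = -7/2.
Player 2 minimizes Player 1's payoff; the smallest is -39/8, so the best response is X.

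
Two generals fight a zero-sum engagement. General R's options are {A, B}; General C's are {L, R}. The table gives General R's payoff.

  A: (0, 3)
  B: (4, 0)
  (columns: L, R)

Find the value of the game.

12/7

Row minima: A → 0, B → 0; maximin = 0.
Column maxima: L → 4, R → 3; minimax = 3.
0 ≠ 3, so there is no saddle point; optimal play is mixed.
Let General R play A with probability p. Expected payoff against L: 0p + 4(1−p) = −4p + 4; against R: 3p + 0(1−p) = 3p.
Setting these equal: −4p + 4 = 3p ⇒ −7p = -4 ⇒ p = 4/7, and the value is (-4)·(4/7) + 4 = 12/7.
For General C: with q = P(L), equating A's and B's payoffs gives −3q + 3 = 4q ⇒ q = 3/7.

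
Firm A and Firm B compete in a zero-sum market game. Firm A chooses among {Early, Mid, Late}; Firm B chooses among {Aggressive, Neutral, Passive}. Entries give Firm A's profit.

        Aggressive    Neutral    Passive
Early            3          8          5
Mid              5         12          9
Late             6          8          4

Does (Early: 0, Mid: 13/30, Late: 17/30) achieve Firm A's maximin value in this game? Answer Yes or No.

No

Against Aggressive this mix gives (13/30)·5 + (17/30)·6 = 167/30.
Against Neutral this mix gives (13/30)·12 + (17/30)·8 = 146/15.
Against Passive this mix gives (13/30)·9 + (17/30)·4 = 37/6.
Firm B will play Aggressive, holding Firm A to 167/30. Shifting weight toward the row that does better against Aggressive would raise this floor (the equalizing mix achieves 17/3 against both Aggressive and Passive), so the proposed strategy is not optimal.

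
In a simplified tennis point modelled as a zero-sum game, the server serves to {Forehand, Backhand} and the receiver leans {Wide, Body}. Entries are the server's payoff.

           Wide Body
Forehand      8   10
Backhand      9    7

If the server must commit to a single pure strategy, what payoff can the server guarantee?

Row minima: Forehand → 8, Backhand → 7.
The best of these is 8.

8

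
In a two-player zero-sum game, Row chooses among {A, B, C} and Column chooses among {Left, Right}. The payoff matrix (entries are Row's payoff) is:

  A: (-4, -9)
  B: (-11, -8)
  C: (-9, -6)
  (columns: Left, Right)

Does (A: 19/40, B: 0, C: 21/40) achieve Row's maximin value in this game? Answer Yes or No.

Against Left this mix gives (19/40)·(-4) + (21/40)·(-9) = -53/8.
Against Right this mix gives (19/40)·(-9) + (21/40)·(-6) = -297/40.
Column will play Right, holding Row to -297/40. Shifting weight toward the row that does better against Right would raise this floor (the equalizing mix achieves -57/8 against both Right and Left), so the proposed strategy is not optimal.

No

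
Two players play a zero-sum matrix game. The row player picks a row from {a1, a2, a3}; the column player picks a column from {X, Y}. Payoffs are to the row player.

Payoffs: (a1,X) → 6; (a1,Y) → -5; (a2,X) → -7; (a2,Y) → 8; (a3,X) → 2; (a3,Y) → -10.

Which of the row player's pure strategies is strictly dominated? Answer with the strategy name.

a3

a1 gives a strictly higher payoff than a3 against every column: 6 > 2, -5 > -10.
So a3 is strictly dominated and the row player never plays it.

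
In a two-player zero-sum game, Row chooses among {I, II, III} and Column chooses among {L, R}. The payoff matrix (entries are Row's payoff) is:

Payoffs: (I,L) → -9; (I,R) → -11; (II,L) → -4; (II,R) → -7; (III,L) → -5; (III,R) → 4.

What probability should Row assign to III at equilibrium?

1/4

Row minima: I → -11, II → -7, III → -5; maximin = -5.
Column maxima: L → -4, R → 4; minimax = -4.
-5 ≠ -4, so there is no saddle point; optimal play is mixed.
I is strictly dominated by II, so Row never plays it.
On the remaining 2×2 (II, III vs L, R):
Let Row play II with probability p. Expected payoff against L: (-4)p + (-5)(1−p) = p − 5; against R: (-7)p + 4(1−p) = −11p + 4.
Setting these equal: p − 5 = −11p + 4 ⇒ 12p = 9 ⇒ p = 3/4, and the value is (1)·(3/4) − 5 = -17/4.
For Column: with q = P(L), equating II's and III's payoffs gives 3q − 7 = −9q + 4 ⇒ q = 11/12.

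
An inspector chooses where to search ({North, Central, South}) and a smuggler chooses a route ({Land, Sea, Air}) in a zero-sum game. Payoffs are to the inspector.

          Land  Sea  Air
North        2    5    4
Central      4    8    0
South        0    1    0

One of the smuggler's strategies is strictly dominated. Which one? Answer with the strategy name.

Land holds the inspector's payoff strictly below Sea in every row: 2 < 5, 4 < 8, 0 < 1.
So Sea is strictly dominated for the smuggler.

Sea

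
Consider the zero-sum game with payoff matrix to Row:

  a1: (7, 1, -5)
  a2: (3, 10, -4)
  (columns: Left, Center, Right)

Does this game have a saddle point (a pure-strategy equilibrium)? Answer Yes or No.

Yes

Row minima: a1 → -5, a2 → -4; maximin = -4.
Column maxima: Left → 7, Center → 10, Right → -4; minimax = -4.
maximin = minimax = -4, so a saddle point exists.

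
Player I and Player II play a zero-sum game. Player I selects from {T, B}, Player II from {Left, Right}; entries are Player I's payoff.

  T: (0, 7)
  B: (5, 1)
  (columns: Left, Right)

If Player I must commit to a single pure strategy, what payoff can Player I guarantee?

1

Row minima: T → 0, B → 1.
The best of these is 1.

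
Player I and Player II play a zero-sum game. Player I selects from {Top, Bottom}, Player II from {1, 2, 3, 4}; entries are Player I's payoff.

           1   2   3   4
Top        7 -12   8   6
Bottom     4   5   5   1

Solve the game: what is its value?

21/11

Row minima: Top → -12, Bottom → 1; maximin = 1.
Column maxima: 1 → 7, 2 → 5, 3 → 8, 4 → 6; minimax = 5.
1 ≠ 5, so there is no saddle point; optimal play is mixed.
1 is strictly dominated by 4 (it gives Player I strictly more in every row), so Player II never plays it.
3 is strictly dominated by 4 (it gives Player I strictly more in every row), so Player II never plays it.
On the remaining 2×2 (Top, Bottom vs 2, 4):
Let Player I play Top with probability p. Expected payoff against 2: (-12)p + 5(1−p) = −17p + 5; against 4: 6p + 1(1−p) = 5p + 1.
Setting these equal: −17p + 5 = 5p + 1 ⇒ −22p = -4 ⇒ p = 2/11, and the value is (-17)·(2/11) + 5 = 21/11.
For Player II: with q = P(2), equating Top's and Bottom's payoffs gives −18q + 6 = 4q + 1 ⇒ q = 5/22.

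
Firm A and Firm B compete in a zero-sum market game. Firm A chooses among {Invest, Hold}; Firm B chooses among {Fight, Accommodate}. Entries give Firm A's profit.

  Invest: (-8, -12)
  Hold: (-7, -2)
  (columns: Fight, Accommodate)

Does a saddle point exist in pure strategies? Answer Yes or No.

Row minima: Invest → -12, Hold → -7; maximin = -7.
Column maxima: Fight → -7, Accommodate → -2; minimax = -7.
maximin = minimax = -7, so a saddle point exists.

Yes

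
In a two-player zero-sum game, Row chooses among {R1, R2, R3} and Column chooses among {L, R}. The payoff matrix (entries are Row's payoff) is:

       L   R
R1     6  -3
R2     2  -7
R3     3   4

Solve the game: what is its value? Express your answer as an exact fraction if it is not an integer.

33/10

Row minima: R1 → -3, R2 → -7, R3 → 3; maximin = 3.
Column maxima: L → 6, R → 4; minimax = 4.
3 ≠ 4, so there is no saddle point; optimal play is mixed.
R2 is strictly dominated by R1, so Row never plays it.
On the remaining 2×2 (R1, R3 vs L, R):
Let Row play R1 with probability p. Expected payoff against L: 6p + 3(1−p) = 3p + 3; against R: (-3)p + 4(1−p) = −7p + 4.
Setting these equal: 3p + 3 = −7p + 4 ⇒ 10p = 1 ⇒ p = 1/10, and the value is (3)·(1/10) + 3 = 33/10.
For Column: with q = P(L), equating R1's and R3's payoffs gives 9q − 3 = −q + 4 ⇒ q = 7/10.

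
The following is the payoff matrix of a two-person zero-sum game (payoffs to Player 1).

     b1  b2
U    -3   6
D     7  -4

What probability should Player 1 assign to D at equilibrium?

Row minima: U → -3, D → -4; maximin = -3.
Column maxima: b1 → 7, b2 → 6; minimax = 6.
-3 ≠ 6, so there is no saddle point; optimal play is mixed.
Let Player 1 play U with probability p. Expected payoff against b1: (-3)p + 7(1−p) = −10p + 7; against b2: 6p + (-4)(1−p) = 10p − 4.
Setting these equal: −10p + 7 = 10p − 4 ⇒ −20p = -11 ⇒ p = 11/20, and the value is (-10)·(11/20) + 7 = 3/2.
For Player 2: with q = P(b1), equating U's and D's payoffs gives −9q + 6 = 11q − 4 ⇒ q = 1/2.

9/20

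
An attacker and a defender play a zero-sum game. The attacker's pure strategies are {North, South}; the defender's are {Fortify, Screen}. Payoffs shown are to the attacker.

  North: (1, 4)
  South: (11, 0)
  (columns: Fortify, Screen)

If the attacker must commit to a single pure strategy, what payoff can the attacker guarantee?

1

Row minima: North → 1, South → 0.
The best of these is 1.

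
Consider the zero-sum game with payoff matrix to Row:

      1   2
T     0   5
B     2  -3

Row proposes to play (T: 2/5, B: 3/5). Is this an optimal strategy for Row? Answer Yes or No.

No

Against 1 this mix gives (2/5)·0 + (3/5)·2 = 6/5.
Against 2 this mix gives (2/5)·5 + (3/5)·(-3) = 1/5.
Column will play 2, holding Row to 1/5. Shifting weight toward the row that does better against 2 would raise this floor (the equalizing mix achieves 1 against both 2 and 1), so the proposed strategy is not optimal.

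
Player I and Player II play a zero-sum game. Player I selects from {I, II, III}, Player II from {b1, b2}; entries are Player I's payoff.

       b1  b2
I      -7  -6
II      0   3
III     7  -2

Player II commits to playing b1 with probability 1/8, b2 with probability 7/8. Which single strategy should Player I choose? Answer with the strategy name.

II

Expected payoff of I: (1/8)·(-7) + (7/8)·(-6) = -49/8.
Expected payoff of II: (1/8)·0 + (7/8)·3 = 21/8.
Expected payoff of III: (1/8)·7 + (7/8)·(-2) = -7/8.
The largest is 21/8, so Player I's best response is II.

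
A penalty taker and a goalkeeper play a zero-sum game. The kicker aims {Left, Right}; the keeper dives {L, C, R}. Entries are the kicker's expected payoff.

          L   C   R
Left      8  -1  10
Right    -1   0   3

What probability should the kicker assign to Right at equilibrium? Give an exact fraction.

Row minima: Left → -1, Right → -1; maximin = -1.
Column maxima: L → 8, C → 0, R → 10; minimax = 0.
-1 ≠ 0, so there is no saddle point; optimal play is mixed.
R is strictly dominated by L (it gives the kicker strictly more in every row), so the keeper never plays it.
On the remaining 2×2 (Left, Right vs L, C):
Let the kicker play Left with probability p. Expected payoff against L: 8p + (-1)(1−p) = 9p − 1; against C: (-1)p + 0(1−p) = −p.
Setting these equal: 9p − 1 = −p ⇒ 10p = 1 ⇒ p = 1/10, and the value is (9)·(1/10) − 1 = -1/10.
For the keeper: with q = P(L), equating Left's and Right's payoffs gives 9q − 1 = −q ⇒ q = 1/10.

9/10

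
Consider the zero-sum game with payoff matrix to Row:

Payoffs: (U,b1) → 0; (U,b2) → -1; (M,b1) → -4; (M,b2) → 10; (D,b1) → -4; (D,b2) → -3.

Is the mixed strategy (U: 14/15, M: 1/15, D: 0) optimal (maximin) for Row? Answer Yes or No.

Against b1 this mix gives (14/15)·0 + (1/15)·(-4) = -4/15.
Against b2 this mix gives (14/15)·(-1) + (1/15)·10 = -4/15.
All of Column's active replies (b1, b2) yield -4/15, and no column does worse for Row. The mix makes Column indifferent and guarantees -4/15, so it is optimal.

Yes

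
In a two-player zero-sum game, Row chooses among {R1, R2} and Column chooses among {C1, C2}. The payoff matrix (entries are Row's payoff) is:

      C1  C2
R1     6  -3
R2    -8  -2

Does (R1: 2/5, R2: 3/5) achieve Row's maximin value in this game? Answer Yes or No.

Against C1 this mix gives (2/5)·6 + (3/5)·(-8) = -12/5.
Against C2 this mix gives (2/5)·(-3) + (3/5)·(-2) = -12/5.
All of Column's active replies (C1, C2) yield -12/5, and no column does worse for Row. The mix makes Column indifferent and guarantees -12/5, so it is optimal.

Yes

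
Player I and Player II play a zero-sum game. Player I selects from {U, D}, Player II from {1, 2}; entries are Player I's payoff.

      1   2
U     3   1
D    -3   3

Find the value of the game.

Row minima: U → 1, D → -3; maximin = 1.
Column maxima: 1 → 3, 2 → 3; minimax = 3.
1 ≠ 3, so there is no saddle point; optimal play is mixed.
Let Player I play U with probability p. Expected payoff against 1: 3p + (-3)(1−p) = 6p − 3; against 2: 1p + 3(1−p) = −2p + 3.
Setting these equal: 6p − 3 = −2p + 3 ⇒ 8p = 6 ⇒ p = 3/4, and the value is (6)·(3/4) − 3 = 3/2.
For Player II: with q = P(1), equating U's and D's payoffs gives 2q + 1 = −6q + 3 ⇒ q = 1/4.

3/2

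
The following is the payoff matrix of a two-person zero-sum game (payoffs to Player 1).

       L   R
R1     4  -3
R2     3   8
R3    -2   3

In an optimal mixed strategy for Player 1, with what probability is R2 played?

Row minima: R1 → -3, R2 → 3, R3 → -2; maximin = 3.
Column maxima: L → 4, R → 8; minimax = 4.
3 ≠ 4, so there is no saddle point; optimal play is mixed.
R3 is strictly dominated by R2, so Player 1 never plays it.
On the remaining 2×2 (R1, R2 vs L, R):
Let Player 1 play R1 with probability p. Expected payoff against L: 4p + 3(1−p) = p + 3; against R: (-3)p + 8(1−p) = −11p + 8.
Setting these equal: p + 3 = −11p + 8 ⇒ 12p = 5 ⇒ p = 5/12, and the value is (1)·(5/12) + 3 = 41/12.
For Player 2: with q = P(L), equating R1's and R2's payoffs gives 7q − 3 = −5q + 8 ⇒ q = 11/12.

7/12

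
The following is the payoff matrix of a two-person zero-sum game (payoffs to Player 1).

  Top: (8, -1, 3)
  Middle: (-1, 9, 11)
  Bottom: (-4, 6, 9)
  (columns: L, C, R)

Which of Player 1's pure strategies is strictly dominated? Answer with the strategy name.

Bottom

Middle gives a strictly higher payoff than Bottom against every column: -1 > -4, 9 > 6, 11 > 9.
So Bottom is strictly dominated and Player 1 never plays it.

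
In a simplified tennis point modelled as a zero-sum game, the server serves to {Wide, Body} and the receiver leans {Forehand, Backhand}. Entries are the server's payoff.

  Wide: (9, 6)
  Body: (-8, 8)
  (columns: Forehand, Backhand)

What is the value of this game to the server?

120/19

Row minima: Wide → 6, Body → -8; maximin = 6.
Column maxima: Forehand → 9, Backhand → 8; minimax = 8.
6 ≠ 8, so there is no saddle point; optimal play is mixed.
Let the server play Wide with probability p. Expected payoff against Forehand: 9p + (-8)(1−p) = 17p − 8; against Backhand: 6p + 8(1−p) = −2p + 8.
Setting these equal: 17p − 8 = −2p + 8 ⇒ 19p = 16 ⇒ p = 16/19, and the value is (17)·(16/19) − 8 = 120/19.
For the receiver: with q = P(Forehand), equating Wide's and Body's payoffs gives 3q + 6 = −16q + 8 ⇒ q = 2/19.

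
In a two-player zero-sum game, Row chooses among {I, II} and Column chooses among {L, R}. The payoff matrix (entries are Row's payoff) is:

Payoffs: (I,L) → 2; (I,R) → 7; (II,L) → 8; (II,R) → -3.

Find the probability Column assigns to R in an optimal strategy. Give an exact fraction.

3/8

Row minima: I → 2, II → -3; maximin = 2.
Column maxima: L → 8, R → 7; minimax = 7.
2 ≠ 7, so there is no saddle point; optimal play is mixed.
Let Row play I with probability p. Expected payoff against L: 2p + 8(1−p) = −6p + 8; against R: 7p + (-3)(1−p) = 10p − 3.
Setting these equal: −6p + 8 = 10p − 3 ⇒ −16p = -11 ⇒ p = 11/16, and the value is (-6)·(11/16) + 8 = 31/8.
For Column: with q = P(L), equating I's and II's payoffs gives −5q + 7 = 11q − 3 ⇒ q = 5/8.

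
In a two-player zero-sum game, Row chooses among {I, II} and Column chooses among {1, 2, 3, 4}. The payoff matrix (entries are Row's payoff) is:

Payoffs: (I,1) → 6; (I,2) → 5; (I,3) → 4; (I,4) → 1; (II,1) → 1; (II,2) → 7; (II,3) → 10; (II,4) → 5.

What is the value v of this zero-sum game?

Row minima: I → 1, II → 1; maximin = 1.
Column maxima: 1 → 6, 2 → 7, 3 → 10, 4 → 5; minimax = 5.
1 ≠ 5, so there is no saddle point; optimal play is mixed.
2 is strictly dominated by 4 (it gives Row strictly more in every row), so Column never plays it.
3 is strictly dominated by 4 (it gives Row strictly more in every row), so Column never plays it.
On the remaining 2×2 (I, II vs 1, 4):
Let Row play I with probability p. Expected payoff against 1: 6p + 1(1−p) = 5p + 1; against 4: 1p + 5(1−p) = −4p + 5.
Setting these equal: 5p + 1 = −4p + 5 ⇒ 9p = 4 ⇒ p = 4/9, and the value is (5)·(4/9) + 1 = 29/9.
For Column: with q = P(1), equating I's and II's payoffs gives 5q + 1 = −4q + 5 ⇒ q = 4/9.

29/9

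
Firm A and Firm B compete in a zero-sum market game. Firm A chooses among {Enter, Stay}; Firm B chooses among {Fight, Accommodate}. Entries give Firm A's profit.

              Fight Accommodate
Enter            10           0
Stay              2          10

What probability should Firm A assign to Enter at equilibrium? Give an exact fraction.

Row minima: Enter → 0, Stay → 2; maximin = 2.
Column maxima: Fight → 10, Accommodate → 10; minimax = 10.
2 ≠ 10, so there is no saddle point; optimal play is mixed.
Let Firm A play Enter with probability p. Expected payoff against Fight: 10p + 2(1−p) = 8p + 2; against Accommodate: 0p + 10(1−p) = −10p + 10.
Setting these equal: 8p + 2 = −10p + 10 ⇒ 18p = 8 ⇒ p = 4/9, and the value is (8)·(4/9) + 2 = 50/9.
For Firm B: with q = P(Fight), equating Enter's and Stay's payoffs gives 10q = −8q + 10 ⇒ q = 5/9.

4/9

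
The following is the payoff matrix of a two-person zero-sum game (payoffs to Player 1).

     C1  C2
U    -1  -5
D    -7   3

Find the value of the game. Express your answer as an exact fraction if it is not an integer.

Row minima: U → -5, D → -7; maximin = -5.
Column maxima: C1 → -1, C2 → 3; minimax = -1.
-5 ≠ -1, so there is no saddle point; optimal play is mixed.
Let Player 1 play U with probability p. Expected payoff against C1: (-1)p + (-7)(1−p) = 6p − 7; against C2: (-5)p + 3(1−p) = −8p + 3.
Setting these equal: 6p − 7 = −8p + 3 ⇒ 14p = 10 ⇒ p = 5/7, and the value is (6)·(5/7) − 7 = -19/7.
For Player 2: with q = P(C1), equating U's and D's payoffs gives 4q − 5 = −10q + 3 ⇒ q = 4/7.

-19/7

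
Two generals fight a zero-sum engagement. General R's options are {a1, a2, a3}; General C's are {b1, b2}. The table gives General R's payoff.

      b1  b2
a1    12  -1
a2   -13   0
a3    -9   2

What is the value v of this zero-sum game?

Row minima: a1 → -1, a2 → -13, a3 → -9; maximin = -1.
Column maxima: b1 → 12, b2 → 2; minimax = 2.
-1 ≠ 2, so there is no saddle point; optimal play is mixed.
a2 is strictly dominated by a3, so General R never plays it.
On the remaining 2×2 (a1, a3 vs b1, b2):
Let General R play a1 with probability p. Expected payoff against b1: 12p + (-9)(1−p) = 21p − 9; against b2: (-1)p + 2(1−p) = −3p + 2.
Setting these equal: 21p − 9 = −3p + 2 ⇒ 24p = 11 ⇒ p = 11/24, and the value is (21)·(11/24) − 9 = 5/8.
For General C: with q = P(b1), equating a1's and a3's payoffs gives 13q − 1 = −11q + 2 ⇒ q = 1/8.

5/8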